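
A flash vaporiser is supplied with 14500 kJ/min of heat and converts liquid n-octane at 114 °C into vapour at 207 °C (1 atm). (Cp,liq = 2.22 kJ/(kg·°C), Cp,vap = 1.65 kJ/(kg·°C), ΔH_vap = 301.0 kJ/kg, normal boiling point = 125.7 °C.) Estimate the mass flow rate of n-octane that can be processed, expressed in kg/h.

Δh = 2.22×(125.7−114) + 301.0 + 1.65×(207−125.7) = 461.12 kJ/kg
Q = 14500 kJ/min = 241.67 kJ/s = 870000 kJ/h
ṁ = Q/Δh = 870000 / 461.12 = 1886.7 kg/h

ṁ = 1890 kg/h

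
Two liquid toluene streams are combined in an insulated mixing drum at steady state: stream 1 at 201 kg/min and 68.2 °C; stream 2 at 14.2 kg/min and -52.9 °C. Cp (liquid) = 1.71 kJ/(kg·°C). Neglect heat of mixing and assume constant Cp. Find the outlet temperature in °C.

T_out = 60.2 °C

No heat crosses the boundary, so H_out = H_in.
Σ ṁᵢCp,ᵢTᵢ = 201×1.71×68.2 + 14.2×1.71×-52.9 = 22157
Σ ṁᵢCp,ᵢ = 201×1.71 + 14.2×1.71 = 367.99
T_out = 22157 / 367.99 = 60.209 °C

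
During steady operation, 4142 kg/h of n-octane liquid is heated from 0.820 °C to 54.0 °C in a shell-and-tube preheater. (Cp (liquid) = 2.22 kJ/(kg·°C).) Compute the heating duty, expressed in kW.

Q = 136 kW

Q = ṁ·Cp·ΔT = 4142 × 2.22 × (54.0 − 0.820) = 489000 kJ/h
Converting: 489000 / 3600 s = 135.83 kW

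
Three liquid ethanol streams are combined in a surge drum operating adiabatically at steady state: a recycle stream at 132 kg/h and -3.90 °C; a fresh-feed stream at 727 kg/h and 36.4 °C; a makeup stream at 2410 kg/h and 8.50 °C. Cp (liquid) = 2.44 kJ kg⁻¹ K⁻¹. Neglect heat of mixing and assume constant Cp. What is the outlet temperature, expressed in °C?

T_out = 14.2 °C

Adiabatic, steady state ⇒ Σ ṁᵢCp,ᵢ(T_out − Tᵢ) = 0
T_out = Σ ṁᵢCp,ᵢTᵢ / Σ ṁᵢCp,ᵢ
      = 113300 / 7976.4 = 14.204 °C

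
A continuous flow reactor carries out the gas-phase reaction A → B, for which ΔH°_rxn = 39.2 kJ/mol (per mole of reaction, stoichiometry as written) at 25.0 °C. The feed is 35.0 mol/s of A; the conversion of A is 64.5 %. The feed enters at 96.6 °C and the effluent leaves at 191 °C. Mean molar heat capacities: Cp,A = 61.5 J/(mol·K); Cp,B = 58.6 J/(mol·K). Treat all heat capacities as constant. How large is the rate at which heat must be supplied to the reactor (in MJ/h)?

Q_in = 3880 MJ/h

Extent of reaction ξ = 0.645 × 35.0 = 22.575 mol/s
Reaction term: ξ·ΔH°_rxn = 22.575 × 39.2 = 884.94 kJ/s
Sensible, feed 96.6→25 °C: -154.12 kJ/s
Outlet flows (mol/s): A 12.425, B 22.575
Sensible, products 25→191 °C: 346.45 kJ/s
Q = ΔH = 1077.3 kJ/s = 1077.3 kW
Heat supplied = 3878.2 MJ/h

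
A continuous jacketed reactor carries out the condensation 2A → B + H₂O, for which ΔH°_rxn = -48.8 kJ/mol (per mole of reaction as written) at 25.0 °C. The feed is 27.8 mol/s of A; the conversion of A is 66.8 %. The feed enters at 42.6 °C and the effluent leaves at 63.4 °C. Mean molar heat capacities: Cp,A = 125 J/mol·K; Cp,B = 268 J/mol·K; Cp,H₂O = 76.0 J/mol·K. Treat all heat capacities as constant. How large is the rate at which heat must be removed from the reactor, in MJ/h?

Q_out = 1250 MJ/h

Extent of reaction ξ = 0.668 × 27.8 / 2 = 9.2852 mol/s
Reaction term: ξ·ΔH°_rxn = 9.2852 × -48.8 = -453.12 kJ/s
Sensible, feed 42.6→25 °C: -61.16 kJ/s
Outlet flows (mol/s): A 9.2296, B 9.2852, H₂O 9.2852
Sensible, products 25→63.4 °C: 166.96 kJ/s
Q = ΔH = -347.32 kJ/s = -347.32 kW
Heat removed = 1250.4 MJ/h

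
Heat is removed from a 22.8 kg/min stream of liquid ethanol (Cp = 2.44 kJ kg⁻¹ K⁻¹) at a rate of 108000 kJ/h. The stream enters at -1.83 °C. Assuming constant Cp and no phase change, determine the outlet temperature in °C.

T_out = -34.2 °C

Q = 108000 kJ/h = 1800 kJ/min
ΔT = Q/(ṁ·Cp) = 1800/(22.8×2.44) = 32.355 K
T_out = -1.83 − 32.355 = -34.185 °C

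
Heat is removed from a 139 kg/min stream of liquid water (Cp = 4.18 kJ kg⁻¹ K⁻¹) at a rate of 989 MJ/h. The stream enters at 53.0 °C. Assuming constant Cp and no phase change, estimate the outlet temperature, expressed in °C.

Q = 989 MJ/h = 16483 kJ/min
ΔT = Q/(ṁ·Cp) = 16483/(139×4.18) = 28.37 K
T_out = 53.0 − 28.37 = 24.63 °C

T_out = 24.6 °C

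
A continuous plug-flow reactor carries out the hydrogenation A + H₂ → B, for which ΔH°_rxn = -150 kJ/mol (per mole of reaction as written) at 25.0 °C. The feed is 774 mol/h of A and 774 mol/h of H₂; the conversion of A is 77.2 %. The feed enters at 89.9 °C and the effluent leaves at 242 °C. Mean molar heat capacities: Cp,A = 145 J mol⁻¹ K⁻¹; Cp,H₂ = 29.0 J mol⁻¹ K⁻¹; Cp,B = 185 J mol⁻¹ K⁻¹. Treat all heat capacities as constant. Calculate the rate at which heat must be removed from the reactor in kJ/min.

Extent of reaction ξ = 0.772 × 774 = 597.53 mol/h
Reaction term: ξ·ΔH°_rxn = 597.53 × -150 = -89629 kJ/h
Sensible, feed 89.9→25 °C: -8740.5 kJ/h
Outlet flows (mol/h): A 176.47, H₂ 176.47, B 597.53
Sensible, products 25→242 °C: 30651 kJ/h
Q = ΔH = -67719 kJ/h = -18.811 kW
Heat removed = 1128.6 kJ/min

Q_out = 1130 kJ/min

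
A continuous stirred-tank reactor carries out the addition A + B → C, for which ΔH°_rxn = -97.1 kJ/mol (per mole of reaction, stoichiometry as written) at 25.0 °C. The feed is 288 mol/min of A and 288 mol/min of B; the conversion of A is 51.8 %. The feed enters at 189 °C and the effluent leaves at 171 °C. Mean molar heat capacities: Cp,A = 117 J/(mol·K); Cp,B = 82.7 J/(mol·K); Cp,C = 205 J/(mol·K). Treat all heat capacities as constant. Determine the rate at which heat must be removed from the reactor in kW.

Q_out = 257 kW

Extent of reaction ξ = 0.518 × 288 = 149.18 mol/min
Reaction term: ξ·ΔH°_rxn = 149.18 × -97.1 = -14486 kJ/min
Sensible, feed 189→25 °C: -9432.2 kJ/min
Outlet flows (mol/min): A 138.82, B 138.82, C 149.18
Sensible, products 25→171 °C: 8512.4 kJ/min
Q = ΔH = -15406 kJ/min = -256.76 kW
Heat removed = 256.76 kW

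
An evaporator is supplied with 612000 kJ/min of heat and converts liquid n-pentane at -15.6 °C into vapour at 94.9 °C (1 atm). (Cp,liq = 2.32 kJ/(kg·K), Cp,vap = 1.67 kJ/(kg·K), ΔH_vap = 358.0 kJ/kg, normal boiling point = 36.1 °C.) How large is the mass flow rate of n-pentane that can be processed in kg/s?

Δh = 2.32×(36.1−-15.6) + 358.0 + 1.67×(94.9−36.1) = 576.14 kJ/kg
Q = 612000 kJ/min = 10200 kJ/s = 10200 kJ/s
ṁ = Q/Δh = 10200 / 576.14 = 17.704 kg/s

ṁ = 17.7 kg/s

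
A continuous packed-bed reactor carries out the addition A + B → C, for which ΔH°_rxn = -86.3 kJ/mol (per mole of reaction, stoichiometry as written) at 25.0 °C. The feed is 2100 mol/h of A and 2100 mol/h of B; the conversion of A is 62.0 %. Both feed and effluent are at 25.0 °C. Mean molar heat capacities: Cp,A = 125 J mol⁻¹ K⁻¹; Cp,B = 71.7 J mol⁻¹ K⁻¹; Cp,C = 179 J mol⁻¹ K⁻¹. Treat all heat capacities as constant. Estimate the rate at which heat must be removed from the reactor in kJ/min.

Extent of reaction ξ = 0.620 × 2100 = 1302 mol/h
Reaction term: ξ·ΔH°_rxn = 1302 × -86.3 = -112360 kJ/h
Q = ΔH = -112360 kJ/h = -31.212 kW
Heat removed = 1872.7 kJ/min

Q_out = 1870 kJ/min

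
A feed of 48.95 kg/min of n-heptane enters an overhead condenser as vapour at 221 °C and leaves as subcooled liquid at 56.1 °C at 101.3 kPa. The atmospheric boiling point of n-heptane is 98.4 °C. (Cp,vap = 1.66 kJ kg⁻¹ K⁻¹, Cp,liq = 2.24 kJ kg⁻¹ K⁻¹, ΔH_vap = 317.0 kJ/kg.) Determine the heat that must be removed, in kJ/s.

vapour 221→98.4 °C: -203.52 kJ/kg
condensation at 98.4 °C: -317 kJ/kg
liquid 98.4→56.1 °C: -94.752 kJ/kg
Δh = -203.52 + -317 + -94.752 = -615.27 kJ/kg
Q = ṁ·Δh = 48.95 kg/min × -615.27 kJ/kg = -30117 kJ/min
|Q| = 501.96 kW

Q_c = 502 kJ/s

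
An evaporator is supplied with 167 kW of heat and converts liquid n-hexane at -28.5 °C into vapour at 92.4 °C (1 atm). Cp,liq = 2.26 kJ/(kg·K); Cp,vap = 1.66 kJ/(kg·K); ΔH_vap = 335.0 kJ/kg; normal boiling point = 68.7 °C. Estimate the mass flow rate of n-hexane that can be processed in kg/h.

ṁ = 1010 kg/h

Δh = 2.26×(68.7−-28.5) + 335.0 + 1.66×(92.4−68.7) = 594.01 kJ/kg
Q = 167 kW = 167 kJ/s = 601200 kJ/h
ṁ = Q/Δh = 601200 / 594.01 = 1012.1 kg/h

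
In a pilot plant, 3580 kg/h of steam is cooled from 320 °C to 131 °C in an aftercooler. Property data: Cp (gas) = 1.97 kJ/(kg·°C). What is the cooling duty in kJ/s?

Q_c = 370 kJ/s

Q = ṁ·Cp·ΔT = 3580 × 1.97 × (131 − 320) = -1.3329e+06 kJ/h
Converting: 1.3329e+06 / 3600 s = 370.26 kW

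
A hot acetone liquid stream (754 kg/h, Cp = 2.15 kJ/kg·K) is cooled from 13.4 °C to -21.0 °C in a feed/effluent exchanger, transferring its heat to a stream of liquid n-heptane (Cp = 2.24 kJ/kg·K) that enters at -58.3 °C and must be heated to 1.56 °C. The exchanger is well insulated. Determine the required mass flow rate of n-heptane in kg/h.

ṁ_c = 416 kg/h

Heat released by hot stream: Q = 754 × 2.15 × (13.4 − -21.0) = 55766 kJ/h
Energy balance on cold side (adiabatic exchanger): Q = ṁ_c·Cp_c·(T_c,out − T_c,in)
ṁ_c = 55766 / [2.24 × (1.56 − -58.3)] = 415.89 kg/h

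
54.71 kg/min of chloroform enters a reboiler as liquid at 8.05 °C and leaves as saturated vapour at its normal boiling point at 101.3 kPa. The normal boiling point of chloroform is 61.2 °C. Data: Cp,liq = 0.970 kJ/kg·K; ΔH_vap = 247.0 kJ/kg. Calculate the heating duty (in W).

liquid 8.05→61.2 °C: 51.556 kJ/kg
vaporisation at 61.2 °C: 247 kJ/kg
Δh = 51.556 + 247 = 298.56 kJ/kg
Q = ṁ·Δh = 54.71 kg/min × 298.56 kJ/kg = 16334 kJ/min
|Q| = 272.23 kW = 272230 W

Q = 272000 W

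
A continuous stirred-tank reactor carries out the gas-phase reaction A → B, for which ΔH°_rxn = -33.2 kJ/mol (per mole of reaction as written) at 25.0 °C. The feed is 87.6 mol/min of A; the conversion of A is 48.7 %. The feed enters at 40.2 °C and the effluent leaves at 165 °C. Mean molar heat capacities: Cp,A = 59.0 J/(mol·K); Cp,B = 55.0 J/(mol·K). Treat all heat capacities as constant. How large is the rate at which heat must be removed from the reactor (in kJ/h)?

Extent of reaction ξ = 0.487 × 87.6 = 42.661 mol/min
Reaction term: ξ·ΔH°_rxn = 42.661 × -33.2 = -1416.4 kJ/min
Sensible, feed 40.2→25 °C: -78.56 kJ/min
Outlet flows (mol/min): A 44.939, B 42.661
Sensible, products 25→165 °C: 699.69 kJ/min
Q = ΔH = -795.23 kJ/min = -13.254 kW
Heat removed = 47714 kJ/h

Q_out = 47700 kJ/h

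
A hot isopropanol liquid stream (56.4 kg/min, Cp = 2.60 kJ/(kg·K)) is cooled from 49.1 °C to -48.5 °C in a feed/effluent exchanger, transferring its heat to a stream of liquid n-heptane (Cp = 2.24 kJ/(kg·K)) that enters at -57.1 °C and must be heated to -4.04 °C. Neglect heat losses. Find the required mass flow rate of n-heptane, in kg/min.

Heat released by hot stream: Q = 56.4 × 2.60 × (49.1 − -48.5) = 14312 kJ/min
Energy balance on cold side (adiabatic exchanger): Q = ṁ_c·Cp_c·(T_c,out − T_c,in)
ṁ_c = 14312 / [2.24 × (-4.04 − -57.1)] = 120.42 kg/min

ṁ_c = 120 kg/min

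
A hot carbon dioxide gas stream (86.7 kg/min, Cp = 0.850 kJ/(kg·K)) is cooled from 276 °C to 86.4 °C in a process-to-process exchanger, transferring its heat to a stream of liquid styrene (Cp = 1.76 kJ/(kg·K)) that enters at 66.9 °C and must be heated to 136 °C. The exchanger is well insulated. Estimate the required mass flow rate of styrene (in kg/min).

ṁ_c = 115 kg/min

Heat released by hot stream: Q = 86.7 × 0.850 × (276 − 86.4) = 13973 kJ/min
Energy balance on cold side (adiabatic exchanger): Q = ṁ_c·Cp_c·(T_c,out − T_c,in)
ṁ_c = 13973 / [1.76 × (136 − 66.9)] = 114.89 kg/min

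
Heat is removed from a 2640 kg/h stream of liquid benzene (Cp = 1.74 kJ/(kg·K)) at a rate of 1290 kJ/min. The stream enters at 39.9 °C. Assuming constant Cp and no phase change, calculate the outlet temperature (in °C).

Q = 1290 kJ/min = 77400 kJ/h
ΔT = Q/(ṁ·Cp) = 77400/(2640×1.74) = 16.85 K
T_out = 39.9 − 16.85 = 23.05 °C

T_out = 23.1 °C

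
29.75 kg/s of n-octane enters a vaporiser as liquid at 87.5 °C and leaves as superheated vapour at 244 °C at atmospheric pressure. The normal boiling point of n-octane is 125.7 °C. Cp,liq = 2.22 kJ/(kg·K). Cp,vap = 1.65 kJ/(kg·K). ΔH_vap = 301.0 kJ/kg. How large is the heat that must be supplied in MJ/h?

Q = 62200 MJ/h

liquid 87.5→125.7 °C: 84.804 kJ/kg
vaporisation at 125.7 °C: 301 kJ/kg
vapour 125.7→244 °C: 195.19 kJ/kg
Δh = 84.804 + 301 + 195.19 = 581 kJ/kg
Q = ṁ·Δh = 29.75 kg/s × 581 kJ/kg = 17285 kJ/s
|Q| = 17285 kW = 62225 MJ/h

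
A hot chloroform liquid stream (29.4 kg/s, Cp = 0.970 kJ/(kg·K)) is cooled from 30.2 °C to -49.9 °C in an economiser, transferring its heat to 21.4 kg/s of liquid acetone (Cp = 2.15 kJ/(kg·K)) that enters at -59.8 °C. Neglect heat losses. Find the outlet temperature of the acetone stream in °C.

Heat released by hot stream: Q = 29.4 × 0.970 × (30.2 − -49.9) = 2284.3 kJ/s
Energy balance on cold side (adiabatic exchanger): Q = ṁ_c·Cp_c·(T_c,out − T_c,in)
T_c,out = -59.8 + 2284.3/(21.4 × 2.15) = -10.152 °C

T_c,out = -10.2 °C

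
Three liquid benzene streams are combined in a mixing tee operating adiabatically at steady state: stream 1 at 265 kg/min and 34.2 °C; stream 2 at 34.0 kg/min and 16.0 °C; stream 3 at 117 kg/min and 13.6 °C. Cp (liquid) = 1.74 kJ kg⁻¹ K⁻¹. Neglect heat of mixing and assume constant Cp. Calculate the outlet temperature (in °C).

T_out = 26.9 °C

Energy balance with Q = 0: Σ ṁᵢCp,ᵢ(T_out − Tᵢ) = 0
Σ ṁᵢCp,ᵢTᵢ = 265×1.74×34.2 + 34.0×1.74×16.0 + 117×1.74×13.6 = 19485
Σ ṁᵢCp,ᵢ = 265×1.74 + 34.0×1.74 + 117×1.74 = 723.84
T_out = 19485 / 723.84 = 26.919 °C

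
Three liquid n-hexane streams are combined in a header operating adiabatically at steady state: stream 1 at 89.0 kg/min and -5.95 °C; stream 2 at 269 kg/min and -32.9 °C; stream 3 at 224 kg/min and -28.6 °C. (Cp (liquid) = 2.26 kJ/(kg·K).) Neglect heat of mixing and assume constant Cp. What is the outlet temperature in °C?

T_out = -27.1 °C

Adiabatic, steady state ⇒ Σ ṁᵢCp,ᵢ(T_out − Tᵢ) = 0
Σ ṁᵢCp,ᵢTᵢ = 89.0×2.26×-5.95 + 269×2.26×-32.9 + 224×2.26×-28.6 = -35676
Σ ṁᵢCp,ᵢ = 89.0×2.26 + 269×2.26 + 224×2.26 = 1315.3
T_out = -35676 / 1315.3 = -27.124 °C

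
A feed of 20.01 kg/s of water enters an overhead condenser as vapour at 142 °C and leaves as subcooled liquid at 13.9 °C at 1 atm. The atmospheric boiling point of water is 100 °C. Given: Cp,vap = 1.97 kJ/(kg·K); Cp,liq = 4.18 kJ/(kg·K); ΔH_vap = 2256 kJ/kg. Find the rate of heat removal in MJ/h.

Q_c = 194000 MJ/h

vapour 142→100 °C: -82.74 kJ/kg
condensation at 100 °C: -2256 kJ/kg
liquid 100→13.9 °C: -359.9 kJ/kg
Δh = -82.74 + -2256 + -359.9 = -2698.6 kJ/kg
Q = ṁ·Δh = 20.01 kg/s × -2698.6 kJ/kg = -54000 kJ/s
|Q| = 54000 kW = 194400 MJ/h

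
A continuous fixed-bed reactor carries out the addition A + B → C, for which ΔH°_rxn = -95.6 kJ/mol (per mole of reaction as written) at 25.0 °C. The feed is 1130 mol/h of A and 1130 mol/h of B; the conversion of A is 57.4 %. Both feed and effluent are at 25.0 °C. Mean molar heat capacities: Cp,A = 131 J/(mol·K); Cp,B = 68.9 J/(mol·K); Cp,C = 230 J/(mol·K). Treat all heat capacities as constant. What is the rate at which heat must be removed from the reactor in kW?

Q_out = 17.2 kW

Extent of reaction ξ = 0.574 × 1130 = 648.62 mol/h
Reaction term: ξ·ΔH°_rxn = 648.62 × -95.6 = -62008 kJ/h
Q = ΔH = -62008 kJ/h = -17.224 kW
Heat removed = 17.224 kW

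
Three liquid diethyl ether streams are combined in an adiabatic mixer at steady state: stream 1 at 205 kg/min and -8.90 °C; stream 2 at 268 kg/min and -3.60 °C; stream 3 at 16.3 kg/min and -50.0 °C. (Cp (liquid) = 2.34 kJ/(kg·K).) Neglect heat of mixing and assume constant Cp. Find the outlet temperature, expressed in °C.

No heat crosses the boundary, so H_out = H_in.
Σ ṁᵢCp,ᵢTᵢ = 205×2.34×-8.90 + 268×2.34×-3.60 + 16.3×2.34×-50.0 = -8434.1
Σ ṁᵢCp,ᵢ = 205×2.34 + 268×2.34 + 16.3×2.34 = 1145
T_out = -8434.1 / 1145 = -7.3662 °C

T_out = -7.37 °C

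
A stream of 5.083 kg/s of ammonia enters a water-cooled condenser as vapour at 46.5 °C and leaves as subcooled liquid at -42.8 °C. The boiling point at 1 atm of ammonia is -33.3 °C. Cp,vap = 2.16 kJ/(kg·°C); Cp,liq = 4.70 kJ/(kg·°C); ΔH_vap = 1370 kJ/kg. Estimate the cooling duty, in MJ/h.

vapour 46.5→-33.3 °C: -172.37 kJ/kg
condensation at -33.3 °C: -1370 kJ/kg
liquid -33.3→-42.8 °C: -44.65 kJ/kg
Δh = -172.37 + -1370 + -44.65 = -1587 kJ/kg
Q = ṁ·Δh = 5.083 kg/s × -1587 kJ/kg = -8066.8 kJ/s
|Q| = 8066.8 kW = 29041 MJ/h

Q_c = 29000 MJ/h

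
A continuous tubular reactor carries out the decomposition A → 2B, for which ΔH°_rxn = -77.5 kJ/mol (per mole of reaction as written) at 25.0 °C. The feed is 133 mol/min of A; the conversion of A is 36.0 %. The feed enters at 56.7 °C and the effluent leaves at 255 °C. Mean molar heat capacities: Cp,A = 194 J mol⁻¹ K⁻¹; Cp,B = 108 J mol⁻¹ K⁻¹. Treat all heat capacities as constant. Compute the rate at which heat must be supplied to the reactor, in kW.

Extent of reaction ξ = 0.360 × 133 = 47.88 mol/min
Reaction term: ξ·ΔH°_rxn = 47.88 × -77.5 = -3710.7 kJ/min
Sensible, feed 56.7→25 °C: -817.92 kJ/min
Outlet flows (mol/min): A 85.12, B 95.76
Sensible, products 25→255 °C: 6176.7 kJ/min
Q = ΔH = 1648.1 kJ/min = 27.468 kW
Heat supplied = 27.468 kW

Q_in = 27.5 kW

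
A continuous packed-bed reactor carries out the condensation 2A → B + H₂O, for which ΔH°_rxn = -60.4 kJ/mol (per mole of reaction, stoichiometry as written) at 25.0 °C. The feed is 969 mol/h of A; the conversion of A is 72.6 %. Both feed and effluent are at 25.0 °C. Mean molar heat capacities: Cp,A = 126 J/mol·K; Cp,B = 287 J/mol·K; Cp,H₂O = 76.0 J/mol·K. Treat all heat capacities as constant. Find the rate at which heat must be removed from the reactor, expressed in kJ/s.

Q_out = 5.90 kJ/s

Extent of reaction ξ = 0.726 × 969 / 2 = 351.75 mol/h
Reaction term: ξ·ΔH°_rxn = 351.75 × -60.4 = -21246 kJ/h
Q = ΔH = -21246 kJ/h = -5.9015 kW
Heat removed = 5.9015 kJ/s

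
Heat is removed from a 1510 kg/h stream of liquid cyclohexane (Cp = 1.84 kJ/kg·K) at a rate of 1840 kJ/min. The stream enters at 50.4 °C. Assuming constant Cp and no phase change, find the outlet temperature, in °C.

Q = 1840 kJ/min = 110400 kJ/h
ΔT = Q/(ṁ·Cp) = 110400/(1510×1.84) = 39.735 K
T_out = 50.4 − 39.735 = 10.665 °C

T_out = 10.7 °C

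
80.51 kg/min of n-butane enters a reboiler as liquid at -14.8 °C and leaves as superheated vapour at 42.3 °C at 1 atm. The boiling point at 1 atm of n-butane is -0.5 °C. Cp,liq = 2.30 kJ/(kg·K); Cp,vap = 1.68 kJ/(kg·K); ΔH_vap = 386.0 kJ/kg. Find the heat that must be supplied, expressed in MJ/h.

Q = 2370 MJ/h

liquid -14.8→-0.5 °C: 32.89 kJ/kg
vaporisation at -0.5 °C: 386 kJ/kg
vapour -0.5→42.3 °C: 71.904 kJ/kg
Δh = 32.89 + 386 + 71.904 = 490.79 kJ/kg
Q = ṁ·Δh = 80.51 kg/min × 490.79 kJ/kg = 39514 kJ/min
|Q| = 658.56 kW = 2370.8 MJ/h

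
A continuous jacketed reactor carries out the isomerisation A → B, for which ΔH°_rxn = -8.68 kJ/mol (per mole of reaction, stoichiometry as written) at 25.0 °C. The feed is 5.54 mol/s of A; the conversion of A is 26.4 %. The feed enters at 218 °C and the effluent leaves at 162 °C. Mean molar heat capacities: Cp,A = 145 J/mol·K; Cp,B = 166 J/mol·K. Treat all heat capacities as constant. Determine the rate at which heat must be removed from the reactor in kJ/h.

Extent of reaction ξ = 0.264 × 5.54 = 1.4626 mol/s
Reaction term: ξ·ΔH°_rxn = 1.4626 × -8.68 = -12.695 kJ/s
Sensible, feed 218→25 °C: -155.04 kJ/s
Outlet flows (mol/s): A 4.0774, B 1.4626
Sensible, products 25→162 °C: 114.26 kJ/s
Q = ΔH = -53.472 kJ/s = -53.472 kW
Heat removed = 192500 kJ/h

Q_out = 192000 kJ/h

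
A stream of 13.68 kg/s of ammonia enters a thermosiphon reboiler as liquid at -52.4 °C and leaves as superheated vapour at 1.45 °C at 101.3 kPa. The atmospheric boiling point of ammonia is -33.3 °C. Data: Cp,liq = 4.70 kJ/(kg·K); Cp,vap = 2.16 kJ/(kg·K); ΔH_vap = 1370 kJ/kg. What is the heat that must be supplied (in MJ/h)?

Q = 75600 MJ/h

liquid -52.4→-33.3 °C: 89.77 kJ/kg
vaporisation at -33.3 °C: 1370 kJ/kg
vapour -33.3→1.45 °C: 75.06 kJ/kg
Δh = 89.77 + 1370 + 75.06 = 1534.8 kJ/kg
Q = ṁ·Δh = 13.68 kg/s × 1534.8 kJ/kg = 20996 kJ/s
|Q| = 20996 kW = 75587 MJ/h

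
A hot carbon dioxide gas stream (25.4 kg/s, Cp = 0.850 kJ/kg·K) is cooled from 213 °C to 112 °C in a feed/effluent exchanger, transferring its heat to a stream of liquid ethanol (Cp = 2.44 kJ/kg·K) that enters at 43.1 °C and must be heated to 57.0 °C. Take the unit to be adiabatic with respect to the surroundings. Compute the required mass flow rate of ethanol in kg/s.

Heat released by hot stream: Q = 25.4 × 0.850 × (213 − 112) = 2180.6 kJ/s
Energy balance on cold side (adiabatic exchanger): Q = ṁ_c·Cp_c·(T_c,out − T_c,in)
ṁ_c = 2180.6 / [2.44 × (57.0 − 43.1)] = 64.294 kg/s

ṁ_c = 64.3 kg/s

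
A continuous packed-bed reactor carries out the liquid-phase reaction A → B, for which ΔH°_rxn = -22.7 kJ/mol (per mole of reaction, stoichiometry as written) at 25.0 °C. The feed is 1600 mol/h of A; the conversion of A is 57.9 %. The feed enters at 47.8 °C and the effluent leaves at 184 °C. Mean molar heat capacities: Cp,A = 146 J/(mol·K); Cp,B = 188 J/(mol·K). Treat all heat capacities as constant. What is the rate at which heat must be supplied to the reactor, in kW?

Q_in = 4.71 kW

Extent of reaction ξ = 0.579 × 1600 = 926.4 mol/h
Reaction term: ξ·ΔH°_rxn = 926.4 × -22.7 = -21029 kJ/h
Sensible, feed 47.8→25 °C: -5326.1 kJ/h
Outlet flows (mol/h): A 673.6, B 926.4
Sensible, products 25→184 °C: 43329 kJ/h
Q = ΔH = 16974 kJ/h = 4.7149 kW
Heat supplied = 4.7149 kW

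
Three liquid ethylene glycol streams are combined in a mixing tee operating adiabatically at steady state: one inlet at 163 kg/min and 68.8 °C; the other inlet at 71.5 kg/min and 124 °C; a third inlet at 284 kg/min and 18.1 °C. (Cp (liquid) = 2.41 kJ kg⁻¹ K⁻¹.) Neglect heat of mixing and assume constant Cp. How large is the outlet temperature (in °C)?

T_out = 48.6 °C

Energy balance with Q = 0: Σ ṁᵢCp,ᵢ(T_out − Tᵢ) = 0
T_out = Σ ṁᵢCp,ᵢTᵢ / Σ ṁᵢCp,ᵢ
      = 60782 / 1249.6 = 48.642 °C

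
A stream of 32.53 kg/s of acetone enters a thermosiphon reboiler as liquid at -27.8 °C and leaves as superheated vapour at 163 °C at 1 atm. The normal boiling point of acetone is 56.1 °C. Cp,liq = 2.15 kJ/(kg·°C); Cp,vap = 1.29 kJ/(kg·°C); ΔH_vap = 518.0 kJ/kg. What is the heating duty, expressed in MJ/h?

Q = 97900 MJ/h

liquid -27.8→56.1 °C: 180.38 kJ/kg
vaporisation at 56.1 °C: 518 kJ/kg
vapour 56.1→163 °C: 137.9 kJ/kg
Δh = 180.38 + 518 + 137.9 = 836.29 kJ/kg
Q = ṁ·Δh = 32.53 kg/s × 836.29 kJ/kg = 27204 kJ/s
|Q| = 27204 kW = 97936 MJ/h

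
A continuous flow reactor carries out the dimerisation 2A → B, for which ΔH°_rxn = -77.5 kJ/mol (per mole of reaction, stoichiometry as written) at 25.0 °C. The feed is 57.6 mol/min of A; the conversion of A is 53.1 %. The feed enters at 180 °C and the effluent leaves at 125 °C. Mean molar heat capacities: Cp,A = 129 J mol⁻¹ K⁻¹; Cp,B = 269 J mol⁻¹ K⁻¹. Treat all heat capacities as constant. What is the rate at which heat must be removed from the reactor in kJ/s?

Q_out = 26.3 kJ/s

Extent of reaction ξ = 0.531 × 57.6 / 2 = 15.293 mol/min
Reaction term: ξ·ΔH°_rxn = 15.293 × -77.5 = -1185.2 kJ/min
Sensible, feed 180→25 °C: -1151.7 kJ/min
Outlet flows (mol/min): A 27.014, B 15.293
Sensible, products 25→125 °C: 759.86 kJ/min
Q = ΔH = -1577 kJ/min = -26.284 kW
Heat removed = 26.284 kJ/s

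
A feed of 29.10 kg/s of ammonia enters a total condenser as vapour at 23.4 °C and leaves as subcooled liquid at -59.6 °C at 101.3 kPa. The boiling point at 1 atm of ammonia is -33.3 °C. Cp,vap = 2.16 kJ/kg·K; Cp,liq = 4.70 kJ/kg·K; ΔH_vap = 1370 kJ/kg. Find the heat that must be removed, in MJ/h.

Q_c = 169000 MJ/h

vapour 23.4→-33.3 °C: -122.47 kJ/kg
condensation at -33.3 °C: -1370 kJ/kg
liquid -33.3→-59.6 °C: -123.61 kJ/kg
Δh = -122.47 + -1370 + -123.61 = -1616.1 kJ/kg
Q = ṁ·Δh = 29.10 kg/s × -1616.1 kJ/kg = -47028 kJ/s
|Q| = 47028 kW = 169300 MJ/h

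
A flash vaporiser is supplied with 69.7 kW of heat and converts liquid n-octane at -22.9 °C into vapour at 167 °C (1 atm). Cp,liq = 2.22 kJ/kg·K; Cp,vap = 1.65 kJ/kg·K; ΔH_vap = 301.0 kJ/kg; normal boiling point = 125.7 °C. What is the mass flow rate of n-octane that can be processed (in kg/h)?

ṁ = 359 kg/h

Δh = 2.22×(125.7−-22.9) + 301.0 + 1.65×(167−125.7) = 699.04 kJ/kg
Q = 69.7 kW = 69.7 kJ/s = 250920 kJ/h
ṁ = Q/Δh = 250920 / 699.04 = 358.95 kg/h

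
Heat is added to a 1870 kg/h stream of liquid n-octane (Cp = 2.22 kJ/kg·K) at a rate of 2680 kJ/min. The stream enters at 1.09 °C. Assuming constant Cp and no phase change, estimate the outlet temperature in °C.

T_out = 39.8 °C

Q = 2680 kJ/min = 160800 kJ/h
ΔT = Q/(ṁ·Cp) = 160800/(1870×2.22) = 38.734 K
T_out = 1.09 + 38.734 = 39.824 °C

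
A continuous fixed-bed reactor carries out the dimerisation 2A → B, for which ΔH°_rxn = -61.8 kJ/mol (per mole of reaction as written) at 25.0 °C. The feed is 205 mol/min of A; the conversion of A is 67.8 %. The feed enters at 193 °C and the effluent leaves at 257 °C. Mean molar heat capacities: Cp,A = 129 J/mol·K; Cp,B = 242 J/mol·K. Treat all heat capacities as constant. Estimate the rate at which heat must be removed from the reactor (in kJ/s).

Extent of reaction ξ = 0.678 × 205 / 2 = 69.495 mol/min
Reaction term: ξ·ΔH°_rxn = 69.495 × -61.8 = -4294.8 kJ/min
Sensible, feed 193→25 °C: -4442.8 kJ/min
Outlet flows (mol/min): A 66.01, B 69.495
Sensible, products 25→257 °C: 5877.3 kJ/min
Q = ΔH = -2860.3 kJ/min = -47.671 kW
Heat removed = 47.671 kJ/s

Q_out = 47.7 kJ/s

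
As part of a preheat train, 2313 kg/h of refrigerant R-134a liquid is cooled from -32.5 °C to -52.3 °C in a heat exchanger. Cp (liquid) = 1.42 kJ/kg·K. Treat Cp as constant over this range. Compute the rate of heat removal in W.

Q = ṁ·Cp·ΔT = 2313 × 1.42 × (-52.3 − -32.5) = -65032 kJ/h
Converting: 65032 / 3600 s = 18.065 kW
Cooling duty = 18065 W

Q_c = 18100 W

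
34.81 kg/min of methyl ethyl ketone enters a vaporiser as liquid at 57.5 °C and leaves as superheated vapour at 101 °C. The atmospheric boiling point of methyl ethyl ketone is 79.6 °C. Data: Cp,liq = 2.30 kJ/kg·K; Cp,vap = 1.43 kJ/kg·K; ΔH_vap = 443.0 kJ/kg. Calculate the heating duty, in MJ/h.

Q = 1100 MJ/h

liquid 57.5→79.6 °C: 50.83 kJ/kg
vaporisation at 79.6 °C: 443 kJ/kg
vapour 79.6→101 °C: 30.602 kJ/kg
Δh = 50.83 + 443 + 30.602 = 524.43 kJ/kg
Q = ṁ·Δh = 34.81 kg/min × 524.43 kJ/kg = 18255 kJ/min
|Q| = 304.26 kW = 1095.3 MJ/h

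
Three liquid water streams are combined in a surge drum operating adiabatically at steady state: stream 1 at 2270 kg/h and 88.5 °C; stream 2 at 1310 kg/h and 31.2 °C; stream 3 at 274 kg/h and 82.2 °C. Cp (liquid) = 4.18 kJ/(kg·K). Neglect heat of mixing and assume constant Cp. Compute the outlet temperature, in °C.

No heat crosses the boundary, so H_out = H_in.
Σ ṁᵢCp,ᵢTᵢ = 2270×4.18×88.5 + 1310×4.18×31.2 + 274×4.18×82.2 = 1.1047e+06
Σ ṁᵢCp,ᵢ = 2270×4.18 + 1310×4.18 + 274×4.18 = 16110
T_out = 1.1047e+06 / 16110 = 68.575 °C

T_out = 68.6 °C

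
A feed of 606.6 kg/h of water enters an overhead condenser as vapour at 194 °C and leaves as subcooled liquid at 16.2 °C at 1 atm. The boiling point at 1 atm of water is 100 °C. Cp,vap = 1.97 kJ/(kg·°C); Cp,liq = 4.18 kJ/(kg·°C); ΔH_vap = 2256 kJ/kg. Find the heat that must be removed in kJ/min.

Q_c = 28200 kJ/min

vapour 194→100 °C: -185.18 kJ/kg
condensation at 100 °C: -2256 kJ/kg
liquid 100→16.2 °C: -350.28 kJ/kg
Δh = -185.18 + -2256 + -350.28 = -2791.5 kJ/kg
Q = ṁ·Δh = 606.6 kg/h × -2791.5 kJ/kg = -1.6933e+06 kJ/h
|Q| = 470.36 kW = 28222 kJ/min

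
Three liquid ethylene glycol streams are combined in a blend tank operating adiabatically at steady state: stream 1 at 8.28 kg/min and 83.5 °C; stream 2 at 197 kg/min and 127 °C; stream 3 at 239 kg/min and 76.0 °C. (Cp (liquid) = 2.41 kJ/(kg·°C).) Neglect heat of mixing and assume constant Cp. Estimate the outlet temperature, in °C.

Adiabatic, steady state ⇒ Σ ṁᵢCp,ᵢ(T_out − Tᵢ) = 0
Σ ṁᵢCp,ᵢTᵢ = 8.28×2.41×83.5 + 197×2.41×127 + 239×2.41×76.0 = 105740
Σ ṁᵢCp,ᵢ = 8.28×2.41 + 197×2.41 + 239×2.41 = 1070.7
T_out = 105740 / 1070.7 = 98.754 °C

T_out = 98.8 °C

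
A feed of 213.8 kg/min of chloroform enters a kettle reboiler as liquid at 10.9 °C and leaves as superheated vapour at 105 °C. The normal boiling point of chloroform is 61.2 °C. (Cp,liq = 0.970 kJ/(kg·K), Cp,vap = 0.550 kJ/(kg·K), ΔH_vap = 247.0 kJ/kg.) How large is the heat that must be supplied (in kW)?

liquid 10.9→61.2 °C: 48.791 kJ/kg
vaporisation at 61.2 °C: 247 kJ/kg
vapour 61.2→105 °C: 24.09 kJ/kg
Δh = 48.791 + 247 + 24.09 = 319.88 kJ/kg
Q = ṁ·Δh = 213.8 kg/min × 319.88 kJ/kg = 68391 kJ/min
|Q| = 1139.8 kW

Q = 1140 kW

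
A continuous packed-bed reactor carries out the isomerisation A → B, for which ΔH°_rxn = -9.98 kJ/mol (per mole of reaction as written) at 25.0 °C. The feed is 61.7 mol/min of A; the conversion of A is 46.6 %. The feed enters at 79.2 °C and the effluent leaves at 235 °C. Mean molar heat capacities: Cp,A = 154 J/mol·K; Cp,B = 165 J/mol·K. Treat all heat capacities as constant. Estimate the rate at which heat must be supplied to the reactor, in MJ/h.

Q_in = 75.6 MJ/h

Extent of reaction ξ = 0.466 × 61.7 = 28.752 mol/min
Reaction term: ξ·ΔH°_rxn = 28.752 × -9.98 = -286.95 kJ/min
Sensible, feed 79.2→25 °C: -515 kJ/min
Outlet flows (mol/min): A 32.948, B 28.752
Sensible, products 25→235 °C: 2061.8 kJ/min
Q = ΔH = 1259.9 kJ/min = 20.998 kW
Heat supplied = 75.591 MJ/h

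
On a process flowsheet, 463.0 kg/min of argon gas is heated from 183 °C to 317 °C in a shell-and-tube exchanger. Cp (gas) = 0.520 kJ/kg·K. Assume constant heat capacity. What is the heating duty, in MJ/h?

Q = ṁ·Cp·ΔT = 463.0 × 0.520 × (317 − 183) = 32262 kJ/min
Converting: 32262 / 60 s = 537.7 kW
Heating duty = 1935.7 MJ/h

Q = 1940 MJ/h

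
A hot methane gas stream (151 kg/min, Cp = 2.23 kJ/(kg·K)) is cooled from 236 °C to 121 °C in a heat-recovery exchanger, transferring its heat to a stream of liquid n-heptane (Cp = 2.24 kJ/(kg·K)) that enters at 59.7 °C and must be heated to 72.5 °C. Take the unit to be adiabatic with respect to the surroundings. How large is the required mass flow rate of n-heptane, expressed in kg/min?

Heat released by hot stream: Q = 151 × 2.23 × (236 − 121) = 38724 kJ/min
Energy balance on cold side (adiabatic exchanger): Q = ṁ_c·Cp_c·(T_c,out − T_c,in)
ṁ_c = 38724 / [2.24 × (72.5 − 59.7)] = 1350.6 kg/min

ṁ_c = 1350 kg/min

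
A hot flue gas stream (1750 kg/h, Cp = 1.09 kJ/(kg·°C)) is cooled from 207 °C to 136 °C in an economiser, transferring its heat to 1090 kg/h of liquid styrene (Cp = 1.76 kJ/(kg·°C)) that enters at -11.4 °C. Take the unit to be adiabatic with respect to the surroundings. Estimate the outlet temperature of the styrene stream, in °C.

Heat released by hot stream: Q = 1750 × 1.09 × (207 − 136) = 135430 kJ/h
Energy balance on cold side (adiabatic exchanger): Q = ṁ_c·Cp_c·(T_c,out − T_c,in)
T_c,out = -11.4 + 135430/(1090 × 1.76) = 59.197 °C

T_c,out = 59.2 °C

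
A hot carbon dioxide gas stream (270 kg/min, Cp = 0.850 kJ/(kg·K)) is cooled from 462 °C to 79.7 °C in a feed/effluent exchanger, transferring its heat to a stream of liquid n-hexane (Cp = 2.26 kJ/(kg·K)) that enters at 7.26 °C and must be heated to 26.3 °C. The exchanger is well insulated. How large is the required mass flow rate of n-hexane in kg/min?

Heat released by hot stream: Q = 270 × 0.850 × (462 − 79.7) = 87738 kJ/min
Energy balance on cold side (adiabatic exchanger): Q = ṁ_c·Cp_c·(T_c,out − T_c,in)
ṁ_c = 87738 / [2.26 × (26.3 − 7.26)] = 2039 kg/min

ṁ_c = 2040 kg/min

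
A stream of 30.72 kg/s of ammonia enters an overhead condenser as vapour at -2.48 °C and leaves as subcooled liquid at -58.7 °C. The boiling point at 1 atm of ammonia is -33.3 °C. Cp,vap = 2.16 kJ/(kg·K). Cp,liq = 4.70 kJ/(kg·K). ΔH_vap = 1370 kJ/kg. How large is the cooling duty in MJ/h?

vapour -2.48→-33.3 °C: -66.571 kJ/kg
condensation at -33.3 °C: -1370 kJ/kg
liquid -33.3→-58.7 °C: -119.38 kJ/kg
Δh = -66.571 + -1370 + -119.38 = -1556 kJ/kg
Q = ṁ·Δh = 30.72 kg/s × -1556 kJ/kg = -47799 kJ/s
|Q| = 47799 kW = 172080 MJ/h

Q_c = 172000 MJ/h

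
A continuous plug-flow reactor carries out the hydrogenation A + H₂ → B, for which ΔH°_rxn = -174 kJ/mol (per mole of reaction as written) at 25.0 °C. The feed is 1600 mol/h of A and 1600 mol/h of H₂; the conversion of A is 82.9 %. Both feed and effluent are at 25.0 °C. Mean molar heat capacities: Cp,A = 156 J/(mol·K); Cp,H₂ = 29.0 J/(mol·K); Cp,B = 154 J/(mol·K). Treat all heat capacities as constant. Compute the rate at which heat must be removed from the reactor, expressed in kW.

Q_out = 64.1 kW

Extent of reaction ξ = 0.829 × 1600 = 1326.4 mol/h
Reaction term: ξ·ΔH°_rxn = 1326.4 × -174 = -230790 kJ/h
Q = ΔH = -230790 kJ/h = -64.109 kW
Heat removed = 64.109 kW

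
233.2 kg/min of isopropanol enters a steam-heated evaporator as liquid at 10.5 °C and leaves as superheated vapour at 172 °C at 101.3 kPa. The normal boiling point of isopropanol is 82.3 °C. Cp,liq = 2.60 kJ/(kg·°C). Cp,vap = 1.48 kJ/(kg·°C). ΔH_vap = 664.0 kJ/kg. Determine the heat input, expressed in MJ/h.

Q = 13800 MJ/h

liquid 10.5→82.3 °C: 186.68 kJ/kg
vaporisation at 82.3 °C: 664 kJ/kg
vapour 82.3→172 °C: 132.76 kJ/kg
Δh = 186.68 + 664 + 132.76 = 983.44 kJ/kg
Q = ṁ·Δh = 233.2 kg/min × 983.44 kJ/kg = 229340 kJ/min
|Q| = 3822.3 kW = 13760 MJ/h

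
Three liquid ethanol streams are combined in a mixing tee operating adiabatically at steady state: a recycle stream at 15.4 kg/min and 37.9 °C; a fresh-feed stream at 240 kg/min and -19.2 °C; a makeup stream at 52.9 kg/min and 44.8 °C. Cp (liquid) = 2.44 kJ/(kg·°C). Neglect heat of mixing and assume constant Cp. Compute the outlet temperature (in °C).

Energy balance with Q = 0: Σ ṁᵢCp,ᵢ(T_out − Tᵢ) = 0
T_out = Σ ṁᵢCp,ᵢTᵢ / Σ ṁᵢCp,ᵢ
      = -4036.8 / 752.25 = -5.3663 °C

T_out = -5.37 °C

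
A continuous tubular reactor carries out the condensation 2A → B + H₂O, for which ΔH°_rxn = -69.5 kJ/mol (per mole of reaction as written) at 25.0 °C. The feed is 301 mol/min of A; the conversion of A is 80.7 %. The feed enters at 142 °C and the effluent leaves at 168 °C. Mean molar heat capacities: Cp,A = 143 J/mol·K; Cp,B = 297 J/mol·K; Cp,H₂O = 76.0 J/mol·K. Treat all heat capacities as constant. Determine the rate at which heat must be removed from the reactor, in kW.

Extent of reaction ξ = 0.807 × 301 / 2 = 121.45 mol/min
Reaction term: ξ·ΔH°_rxn = 121.45 × -69.5 = -8441 kJ/min
Sensible, feed 142→25 °C: -5036 kJ/min
Outlet flows (mol/min): A 58.093, B 121.45, H₂O 121.45
Sensible, products 25→168 °C: 7666.2 kJ/min
Q = ΔH = -5810.9 kJ/min = -96.848 kW
Heat removed = 96.848 kW

Q_out = 96.8 kW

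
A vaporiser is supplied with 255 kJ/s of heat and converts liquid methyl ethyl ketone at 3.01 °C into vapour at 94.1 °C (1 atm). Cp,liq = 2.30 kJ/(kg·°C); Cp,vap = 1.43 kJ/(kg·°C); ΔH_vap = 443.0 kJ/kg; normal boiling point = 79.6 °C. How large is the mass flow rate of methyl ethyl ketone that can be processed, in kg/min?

ṁ = 23.9 kg/min

Δh = 2.30×(79.6−3.01) + 443.0 + 1.43×(94.1−79.6) = 639.89 kJ/kg
Q = 255 kJ/s = 255 kJ/s = 15300 kJ/min
ṁ = Q/Δh = 15300 / 639.89 = 23.91 kg/min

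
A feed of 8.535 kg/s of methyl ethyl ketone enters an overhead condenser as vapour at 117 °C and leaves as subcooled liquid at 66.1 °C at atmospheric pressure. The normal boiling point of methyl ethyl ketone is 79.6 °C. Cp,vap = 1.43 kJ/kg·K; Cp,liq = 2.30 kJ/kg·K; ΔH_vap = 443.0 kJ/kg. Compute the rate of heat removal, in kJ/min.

Q_c = 270000 kJ/min

vapour 117→79.6 °C: -53.482 kJ/kg
condensation at 79.6 °C: -443 kJ/kg
liquid 79.6→66.1 °C: -31.05 kJ/kg
Δh = -53.482 + -443 + -31.05 = -527.53 kJ/kg
Q = ṁ·Δh = 8.535 kg/s × -527.53 kJ/kg = -4502.5 kJ/s
|Q| = 4502.5 kW = 270150 kJ/min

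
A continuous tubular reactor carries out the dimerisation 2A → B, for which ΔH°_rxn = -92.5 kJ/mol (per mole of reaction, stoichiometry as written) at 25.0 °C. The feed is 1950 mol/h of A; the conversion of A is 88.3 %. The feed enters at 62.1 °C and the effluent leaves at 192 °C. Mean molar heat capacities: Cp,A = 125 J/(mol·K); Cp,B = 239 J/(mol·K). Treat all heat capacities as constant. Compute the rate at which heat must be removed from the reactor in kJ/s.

Q_out = 13.8 kJ/s

Extent of reaction ξ = 0.883 × 1950 / 2 = 860.92 mol/h
Reaction term: ξ·ΔH°_rxn = 860.92 × -92.5 = -79636 kJ/h
Sensible, feed 62.1→25 °C: -9043.1 kJ/h
Outlet flows (mol/h): A 228.15, B 860.92
Sensible, products 25→192 °C: 39125 kJ/h
Q = ΔH = -49554 kJ/h = -13.765 kW
Heat removed = 13.765 kJ/s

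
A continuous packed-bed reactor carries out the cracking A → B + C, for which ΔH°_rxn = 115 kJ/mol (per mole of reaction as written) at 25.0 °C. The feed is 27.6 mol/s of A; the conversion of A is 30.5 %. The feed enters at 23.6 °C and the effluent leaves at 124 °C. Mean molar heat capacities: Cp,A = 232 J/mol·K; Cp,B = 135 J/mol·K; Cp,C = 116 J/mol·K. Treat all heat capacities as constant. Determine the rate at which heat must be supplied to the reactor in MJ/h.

Q_in = 5860 MJ/h

Extent of reaction ξ = 0.305 × 27.6 = 8.418 mol/s
Reaction term: ξ·ΔH°_rxn = 8.418 × 115 = 968.07 kJ/s
Sensible, feed 23.6→25 °C: 8.9645 kJ/s
Outlet flows (mol/s): A 19.182, B 8.418, C 8.418
Sensible, products 25→124 °C: 649.75 kJ/s
Q = ΔH = 1626.8 kJ/s = 1626.8 kW
Heat supplied = 5856.4 MJ/h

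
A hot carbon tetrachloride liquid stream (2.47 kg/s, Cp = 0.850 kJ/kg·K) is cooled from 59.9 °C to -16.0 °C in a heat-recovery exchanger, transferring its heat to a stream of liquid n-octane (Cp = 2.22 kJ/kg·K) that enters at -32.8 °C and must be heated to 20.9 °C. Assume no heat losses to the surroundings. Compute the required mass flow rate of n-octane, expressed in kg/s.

ṁ_c = 1.34 kg/s

Heat released by hot stream: Q = 2.47 × 0.850 × (59.9 − -16.0) = 159.35 kJ/s
Energy balance on cold side (adiabatic exchanger): Q = ṁ_c·Cp_c·(T_c,out − T_c,in)
ṁ_c = 159.35 / [2.22 × (20.9 − -32.8)] = 1.3367 kg/s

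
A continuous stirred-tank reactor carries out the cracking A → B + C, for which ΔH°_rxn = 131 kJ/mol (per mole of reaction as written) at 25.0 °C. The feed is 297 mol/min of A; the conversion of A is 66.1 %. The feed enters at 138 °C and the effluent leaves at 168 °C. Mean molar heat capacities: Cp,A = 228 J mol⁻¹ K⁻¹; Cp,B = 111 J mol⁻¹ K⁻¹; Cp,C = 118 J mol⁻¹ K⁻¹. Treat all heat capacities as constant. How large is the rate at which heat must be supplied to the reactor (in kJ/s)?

Q_in = 463 kJ/s

Extent of reaction ξ = 0.661 × 297 = 196.32 mol/min
Reaction term: ξ·ΔH°_rxn = 196.32 × 131 = 25718 kJ/min
Sensible, feed 138→25 °C: -7651.9 kJ/min
Outlet flows (mol/min): A 100.68, B 196.32, C 196.32
Sensible, products 25→168 °C: 9711.5 kJ/min
Q = ΔH = 27777 kJ/min = 462.95 kW
Heat supplied = 462.95 kJ/s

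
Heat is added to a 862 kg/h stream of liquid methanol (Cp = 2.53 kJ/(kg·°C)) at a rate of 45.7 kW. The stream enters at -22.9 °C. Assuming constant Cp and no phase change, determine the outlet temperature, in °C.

T_out = 52.5 °C

Q = 45.7 kW = 164520 kJ/h
ΔT = Q/(ṁ·Cp) = 164520/(862×2.53) = 75.438 K
T_out = -22.9 + 75.438 = 52.538 °C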